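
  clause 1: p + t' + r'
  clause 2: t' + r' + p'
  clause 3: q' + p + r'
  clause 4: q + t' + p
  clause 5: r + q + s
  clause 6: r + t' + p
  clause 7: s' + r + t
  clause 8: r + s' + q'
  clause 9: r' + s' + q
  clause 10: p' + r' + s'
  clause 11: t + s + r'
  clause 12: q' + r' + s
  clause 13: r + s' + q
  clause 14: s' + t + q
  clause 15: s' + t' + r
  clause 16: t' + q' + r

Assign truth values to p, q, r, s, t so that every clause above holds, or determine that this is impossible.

p: 0, q: 1, r: 0, s: 0, t: 0

Case p = 0:
Case t = 0:
Case q = 1:
The clause (r') is unit, so r = 0.
The clause (s') is unit, so s = 0.
Every clause now holds.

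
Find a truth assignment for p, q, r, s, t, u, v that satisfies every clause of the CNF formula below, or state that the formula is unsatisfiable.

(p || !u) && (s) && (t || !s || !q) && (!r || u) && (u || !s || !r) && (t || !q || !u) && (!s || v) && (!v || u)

Unit clause (s) forces s = true.
Unit clause (v) forces v = true.
Unit clause (u) forces u = true.
Unit clause (p) forces p = true.
Suppose t = true.
All clauses hold; q, r can take either value.

p: true, q: false, r: true, s: true, t: true, u: true, v: true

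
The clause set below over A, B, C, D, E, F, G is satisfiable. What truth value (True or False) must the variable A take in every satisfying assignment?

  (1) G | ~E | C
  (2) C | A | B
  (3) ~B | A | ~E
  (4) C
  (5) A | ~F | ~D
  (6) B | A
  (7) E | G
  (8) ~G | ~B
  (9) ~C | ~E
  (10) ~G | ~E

Suppose A = 0.
(C) alone gives C = 1.
(B) alone gives B = 1.
(~E) alone gives E = 0.
(G) alone gives G = 1.
That conflicts with the unit clause (~G).
So every satisfying assignment has A = True.

True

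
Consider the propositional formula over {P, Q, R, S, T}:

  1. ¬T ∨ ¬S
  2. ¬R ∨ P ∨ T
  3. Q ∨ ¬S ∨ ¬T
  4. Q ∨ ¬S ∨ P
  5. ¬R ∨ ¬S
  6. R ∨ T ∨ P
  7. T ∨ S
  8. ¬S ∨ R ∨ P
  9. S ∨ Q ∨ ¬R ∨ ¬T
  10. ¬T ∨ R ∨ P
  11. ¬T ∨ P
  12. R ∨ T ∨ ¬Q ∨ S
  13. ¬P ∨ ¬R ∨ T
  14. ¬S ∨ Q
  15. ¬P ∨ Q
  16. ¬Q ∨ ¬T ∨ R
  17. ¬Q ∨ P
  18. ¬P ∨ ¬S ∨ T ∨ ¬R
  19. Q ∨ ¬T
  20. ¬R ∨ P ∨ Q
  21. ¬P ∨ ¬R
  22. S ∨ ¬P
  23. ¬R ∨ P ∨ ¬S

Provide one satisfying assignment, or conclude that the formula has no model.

Suppose T = False.
Unit clause (S) forces S = True.
Unit clause (¬R) forces R = False.
Unit clause (P) forces P = True.
Unit clause (Q) forces Q = True.
This assignment satisfies each clause.

P ↦ True, Q ↦ True, R ↦ False, S ↦ True, T ↦ False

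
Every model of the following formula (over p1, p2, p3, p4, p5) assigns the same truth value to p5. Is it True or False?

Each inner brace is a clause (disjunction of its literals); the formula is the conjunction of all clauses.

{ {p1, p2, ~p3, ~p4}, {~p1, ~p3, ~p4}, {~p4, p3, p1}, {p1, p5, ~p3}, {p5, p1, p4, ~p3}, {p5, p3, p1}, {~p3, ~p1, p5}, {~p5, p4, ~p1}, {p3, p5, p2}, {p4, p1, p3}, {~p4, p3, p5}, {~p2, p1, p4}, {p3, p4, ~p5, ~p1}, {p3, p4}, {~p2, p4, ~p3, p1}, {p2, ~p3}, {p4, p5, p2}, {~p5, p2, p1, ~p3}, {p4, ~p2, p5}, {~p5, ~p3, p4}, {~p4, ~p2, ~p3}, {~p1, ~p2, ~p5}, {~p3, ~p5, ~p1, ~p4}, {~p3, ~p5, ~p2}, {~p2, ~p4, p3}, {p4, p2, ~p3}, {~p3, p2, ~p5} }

Suppose p5 = 0.
Case p1 = 1:
(~p3) alone gives p3 = 0.
(p2) alone gives p2 = 1.
(~p4) alone gives p4 = 0.
But (p4) is also a unit clause — contradiction.
Backtrack on p1: now try p1 = 0.
(~p3) alone gives p3 = 0.
But (p3) is also a unit clause — contradiction.
Either choice for p1 ends in contradiction.
So every satisfying assignment has p5 = True.

True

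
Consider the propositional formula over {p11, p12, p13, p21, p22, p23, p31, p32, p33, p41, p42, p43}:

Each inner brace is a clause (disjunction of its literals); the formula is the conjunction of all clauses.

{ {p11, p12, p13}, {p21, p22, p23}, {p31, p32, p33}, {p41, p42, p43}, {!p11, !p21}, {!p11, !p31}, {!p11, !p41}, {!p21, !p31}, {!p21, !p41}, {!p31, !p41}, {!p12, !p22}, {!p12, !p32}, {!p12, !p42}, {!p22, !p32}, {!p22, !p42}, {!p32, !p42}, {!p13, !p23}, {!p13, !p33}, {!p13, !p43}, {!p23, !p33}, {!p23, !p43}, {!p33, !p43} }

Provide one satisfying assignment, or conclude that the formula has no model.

UNSATISFIABLE

Try p11 = false.
Try p12 = true.
From the singleton clause (!p22), p22 = false.
From the singleton clause (!p32), p32 = false.
From the singleton clause (!p42), p42 = false.
Try p21 = true.
From the singleton clause (!p31), p31 = false.
From the singleton clause (p33), p33 = true.
From the singleton clause (!p41), p41 = false.
From the singleton clause (p43), p43 = true.
Now (!p43) is unsatisfied and unit — conflict.
That branch fails; take p21 = false instead.
From the singleton clause (p23), p23 = true.
From the singleton clause (!p13), p13 = false.
From the singleton clause (!p33), p33 = false.
From the singleton clause (p31), p31 = true.
From the singleton clause (!p41), p41 = false.
From the singleton clause (p43), p43 = true.
Now (!p43) is unsatisfied and unit — conflict.
Both values of p21 lead to a conflict.
That branch fails; take p12 = false instead.
From the singleton clause (p13), p13 = true.
From the singleton clause (!p23), p23 = false.
From the singleton clause (!p33), p33 = false.
From the singleton clause (!p43), p43 = false.
Try p21 = true.
From the singleton clause (!p31), p31 = false.
From the singleton clause (p32), p32 = true.
From the singleton clause (!p41), p41 = false.
From the singleton clause (p42), p42 = true.
Now (!p42) is unsatisfied and unit — conflict.
That branch fails; take p21 = false instead.
From the singleton clause (p22), p22 = true.
From the singleton clause (!p32), p32 = false.
From the singleton clause (p31), p31 = true.
From the singleton clause (!p41), p41 = false.
From the singleton clause (p42), p42 = true.
Now (!p42) is unsatisfied and unit — conflict.
Both values of p21 lead to a conflict.
Both values of p12 lead to a conflict.
That branch fails; take p11 = true instead.
From the singleton clause (!p21), p21 = false.
From the singleton clause (!p31), p31 = false.
From the singleton clause (!p41), p41 = false.
Try p22 = true.
From the singleton clause (!p12), p12 = false.
From the singleton clause (!p32), p32 = false.
From the singleton clause (p33), p33 = true.
From the singleton clause (!p42), p42 = false.
From the singleton clause (p43), p43 = true.
Now (!p43) is unsatisfied and unit — conflict.
That branch fails; take p22 = false instead.
From the singleton clause (p23), p23 = true.
From the singleton clause (!p13), p13 = false.
From the singleton clause (!p33), p33 = false.
From the singleton clause (p32), p32 = true.
From the singleton clause (!p12), p12 = false.
From the singleton clause (!p42), p42 = false.
From the singleton clause (p43), p43 = true.
Now (!p43) is unsatisfied and unit — conflict.
Both values of p22 lead to a conflict.
Both values of p11 lead to a conflict.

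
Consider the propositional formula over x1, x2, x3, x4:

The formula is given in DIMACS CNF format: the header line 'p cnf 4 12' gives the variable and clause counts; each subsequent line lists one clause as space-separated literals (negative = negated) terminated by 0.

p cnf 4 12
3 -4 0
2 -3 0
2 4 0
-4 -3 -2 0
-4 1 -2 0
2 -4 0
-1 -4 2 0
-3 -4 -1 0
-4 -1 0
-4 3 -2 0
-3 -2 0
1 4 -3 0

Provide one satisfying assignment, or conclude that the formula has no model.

x1=False,  x2=True,  x3=False,  x4=False

Branch on x3: set x3 = False.
The clause (¬x4) is unit, so x4 = False.
The clause (x2) is unit, so x2 = True.
No clause remains; x1 is free.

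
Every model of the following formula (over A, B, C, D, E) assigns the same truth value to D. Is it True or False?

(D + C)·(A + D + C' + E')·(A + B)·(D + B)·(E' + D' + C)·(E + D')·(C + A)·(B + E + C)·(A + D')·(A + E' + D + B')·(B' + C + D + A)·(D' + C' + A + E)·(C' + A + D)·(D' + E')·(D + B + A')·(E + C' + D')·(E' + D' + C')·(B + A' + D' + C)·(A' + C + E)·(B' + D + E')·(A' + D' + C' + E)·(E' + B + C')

False

Suppose D = 1.
(E) alone gives E = 1.
Now (E') is unsatisfied and unit — conflict.
So every satisfying assignment has D = False.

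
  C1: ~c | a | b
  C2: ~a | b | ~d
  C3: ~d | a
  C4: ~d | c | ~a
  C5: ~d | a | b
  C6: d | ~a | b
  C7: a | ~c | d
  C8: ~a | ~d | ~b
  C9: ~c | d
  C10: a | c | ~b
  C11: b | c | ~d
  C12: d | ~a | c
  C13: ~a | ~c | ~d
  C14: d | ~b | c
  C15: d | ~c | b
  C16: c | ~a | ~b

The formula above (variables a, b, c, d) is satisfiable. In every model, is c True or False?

Suppose c = 1.
Unit clause (d) forces d = 1.
Unit clause (a) forces a = 1.
That conflicts with the unit clause (~a).
So every satisfying assignment has c = False.

False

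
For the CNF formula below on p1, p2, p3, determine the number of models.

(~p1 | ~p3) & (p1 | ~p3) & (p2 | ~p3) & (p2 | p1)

3

There are 2^3 = 8 truth assignments over (p1, p2, p3).
Check each against the 4 clauses (columns in the order p1, p2, p3):
  F F F  ✗ fails (p2 | p1)
  F F T  ✗ fails (p1 | ~p3)
  F T F  ✓ satisfies all
  F T T  ✗ fails (p1 | ~p3)
  T F F  ✓ satisfies all
  T F T  ✗ fails (~p1 | ~p3)
  T T F  ✓ satisfies all
  T T T  ✗ fails (~p1 | ~p3)
3 of the 8 rows are models.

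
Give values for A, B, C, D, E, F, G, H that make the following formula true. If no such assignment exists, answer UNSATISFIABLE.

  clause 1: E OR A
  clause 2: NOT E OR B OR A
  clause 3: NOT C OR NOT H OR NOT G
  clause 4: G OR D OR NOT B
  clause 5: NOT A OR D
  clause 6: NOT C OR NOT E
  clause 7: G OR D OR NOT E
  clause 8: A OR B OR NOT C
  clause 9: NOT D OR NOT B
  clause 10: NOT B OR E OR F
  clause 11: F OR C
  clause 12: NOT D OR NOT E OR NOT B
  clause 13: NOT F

From the singleton clause (NOT F), F = false.
From the singleton clause (C), C = true.
From the singleton clause (NOT E), E = false.
From the singleton clause (A), A = true.
From the singleton clause (D), D = true.
From the singleton clause (NOT B), B = false.
Branch on H: set H = true.
From the singleton clause (NOT G), G = false.
All clauses are satisfied.

A=true,  B=false,  C=true,  D=true,  E=false,  F=false,  G=false,  H=true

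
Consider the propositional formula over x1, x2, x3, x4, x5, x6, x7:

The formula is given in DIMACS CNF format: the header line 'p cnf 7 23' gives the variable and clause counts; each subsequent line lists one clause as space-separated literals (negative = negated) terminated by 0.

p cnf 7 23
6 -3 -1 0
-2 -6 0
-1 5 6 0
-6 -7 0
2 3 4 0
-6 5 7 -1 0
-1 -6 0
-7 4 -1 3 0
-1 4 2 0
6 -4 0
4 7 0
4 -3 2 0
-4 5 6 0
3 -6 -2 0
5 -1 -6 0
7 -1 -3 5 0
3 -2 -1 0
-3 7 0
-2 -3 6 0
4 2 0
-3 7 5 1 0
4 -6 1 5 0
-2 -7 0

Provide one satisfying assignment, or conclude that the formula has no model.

Try x2 = False.
(x4) alone gives x4 = True.
(x6) alone gives x6 = True.
(¬x7) alone gives x7 = False.
(¬x1) alone gives x1 = False.
(¬x3) alone gives x3 = False.
No clause remains; x5 is free.

x1 ↦ False; x2 ↦ False; x3 ↦ False; x4 ↦ True; x5 ↦ False; x6 ↦ True; x7 ↦ False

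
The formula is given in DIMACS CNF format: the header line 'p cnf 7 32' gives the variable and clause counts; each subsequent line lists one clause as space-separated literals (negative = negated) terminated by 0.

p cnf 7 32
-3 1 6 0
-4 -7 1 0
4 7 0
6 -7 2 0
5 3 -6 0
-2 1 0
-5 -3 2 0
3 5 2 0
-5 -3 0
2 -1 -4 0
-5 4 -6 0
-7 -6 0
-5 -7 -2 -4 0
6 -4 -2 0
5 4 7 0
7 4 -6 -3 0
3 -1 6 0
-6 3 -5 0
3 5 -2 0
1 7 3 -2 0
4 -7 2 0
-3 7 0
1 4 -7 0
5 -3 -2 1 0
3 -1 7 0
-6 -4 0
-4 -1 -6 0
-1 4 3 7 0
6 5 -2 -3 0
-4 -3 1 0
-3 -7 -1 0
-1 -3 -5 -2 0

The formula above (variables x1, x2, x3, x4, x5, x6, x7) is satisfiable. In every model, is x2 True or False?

False

Suppose x2 = True.
(x1) alone gives x1 = True.
Case x4 = True:
(x6) alone gives x6 = True.
But (¬x6) is also a unit clause — contradiction.
Backtrack on x4: now try x4 = False.
(x7) alone gives x7 = True.
(¬x6) alone gives x6 = False.
(x3) alone gives x3 = True.
But (¬x3) is also a unit clause — contradiction.
Neither x4 = True nor x4 = False works.
So every satisfying assignment has x2 = False.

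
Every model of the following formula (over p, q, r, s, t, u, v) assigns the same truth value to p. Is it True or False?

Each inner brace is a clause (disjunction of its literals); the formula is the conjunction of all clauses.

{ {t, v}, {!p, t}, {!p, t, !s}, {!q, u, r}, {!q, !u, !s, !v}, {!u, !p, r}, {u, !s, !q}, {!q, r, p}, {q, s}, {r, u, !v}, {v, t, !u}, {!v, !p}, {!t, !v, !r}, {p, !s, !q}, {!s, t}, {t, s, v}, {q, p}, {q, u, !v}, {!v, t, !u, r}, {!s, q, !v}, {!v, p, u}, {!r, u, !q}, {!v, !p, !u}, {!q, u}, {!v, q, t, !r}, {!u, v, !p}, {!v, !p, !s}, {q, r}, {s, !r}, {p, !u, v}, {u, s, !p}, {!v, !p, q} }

True

Suppose p = false.
The clause (q) is unit, so q = true.
The clause (r) is unit, so r = true.
The clause (!s) is unit, so s = false.
But (s) is also a unit clause — contradiction.
So every satisfying assignment has p = True.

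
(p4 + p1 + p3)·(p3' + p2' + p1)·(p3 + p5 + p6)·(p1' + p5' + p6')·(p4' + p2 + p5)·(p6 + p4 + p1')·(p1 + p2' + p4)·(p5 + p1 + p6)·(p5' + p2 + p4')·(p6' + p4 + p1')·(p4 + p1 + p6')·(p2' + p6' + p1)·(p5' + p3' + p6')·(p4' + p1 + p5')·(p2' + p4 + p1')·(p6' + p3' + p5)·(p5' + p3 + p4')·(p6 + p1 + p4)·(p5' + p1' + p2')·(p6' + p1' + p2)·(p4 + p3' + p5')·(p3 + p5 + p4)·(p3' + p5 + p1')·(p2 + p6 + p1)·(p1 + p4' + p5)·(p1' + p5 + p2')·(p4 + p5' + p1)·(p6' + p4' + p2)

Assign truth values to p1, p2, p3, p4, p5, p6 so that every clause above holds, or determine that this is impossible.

UNSATISFIABLE

Try p4 = 1.
Try p2 = 1.
Try p3 = 0.
Unit clause (p5') forces p5 = 0.
Unit clause (p6) forces p6 = 1.
Unit clause (p1) forces p1 = 1.
Now (p1') is unsatisfied and unit — conflict.
Backtrack on p3: now try p3 = 1.
Unit clause (p1) forces p1 = 1.
Unit clause (p5') forces p5 = 0.
Now (p5) is unsatisfied and unit — conflict.
Either choice for p3 ends in contradiction.
Backtrack on p2: now try p2 = 0.
Unit clause (p5) forces p5 = 1.
Now (p5') is unsatisfied and unit — conflict.
Either choice for p2 ends in contradiction.
Backtrack on p4: now try p4 = 0.
Try p1 = 1.
Unit clause (p6) forces p6 = 1.
Now (p6') is unsatisfied and unit — conflict.
Backtrack on p1: now try p1 = 0.
Unit clause (p3) forces p3 = 1.
Unit clause (p2') forces p2 = 0.
Unit clause (p6') forces p6 = 0.
Now (p6) is unsatisfied and unit — conflict.
Either choice for p1 ends in contradiction.
Either choice for p4 ends in contradiction.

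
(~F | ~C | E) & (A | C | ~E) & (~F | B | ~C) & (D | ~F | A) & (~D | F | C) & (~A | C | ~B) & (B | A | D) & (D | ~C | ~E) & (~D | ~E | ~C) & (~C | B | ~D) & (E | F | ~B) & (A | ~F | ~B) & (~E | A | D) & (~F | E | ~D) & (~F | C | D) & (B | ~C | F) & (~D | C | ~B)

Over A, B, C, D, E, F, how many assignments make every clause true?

There are 2^6 = 64 truth assignments over (A, B, C, D, E, F).
Split on C. With C = 1, the clauses containing C are satisfied and ~C drops from the rest; 0 of the 2^5 = 32 assignments to the other variables satisfy what remains.
With C = 0, by the same count on the reduced clause set, 3 assignments work.
(One model: A=T, B=F, C=F, D=F, E=F, F=F.)
Total: 0 + 3 = 3.

3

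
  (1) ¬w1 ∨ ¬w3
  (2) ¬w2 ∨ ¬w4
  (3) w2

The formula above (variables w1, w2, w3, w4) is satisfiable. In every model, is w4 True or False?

Suppose w4 = True.
The clause (¬w2) is unit, so w2 = False.
That conflicts with the unit clause (w2).
So every satisfying assignment has w4 = False.

False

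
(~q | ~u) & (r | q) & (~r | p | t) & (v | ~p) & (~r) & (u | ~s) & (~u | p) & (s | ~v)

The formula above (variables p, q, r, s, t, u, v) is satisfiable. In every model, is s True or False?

Suppose s = 1.
Unit clause (~r) forces r = 0.
Unit clause (q) forces q = 1.
Unit clause (~u) forces u = 0.
But (u) is also a unit clause — contradiction.
So every satisfying assignment has s = False.

False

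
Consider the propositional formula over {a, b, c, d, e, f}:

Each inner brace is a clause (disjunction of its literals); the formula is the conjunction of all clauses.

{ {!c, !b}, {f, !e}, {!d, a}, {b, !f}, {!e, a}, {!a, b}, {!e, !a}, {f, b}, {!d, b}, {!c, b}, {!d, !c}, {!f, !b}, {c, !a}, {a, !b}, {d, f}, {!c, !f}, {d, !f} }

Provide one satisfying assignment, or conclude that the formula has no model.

UNSATISFIABLE

Suppose c = false.
From the singleton clause (!a), a = false.
From the singleton clause (!d), d = false.
From the singleton clause (!e), e = false.
From the singleton clause (!b), b = false.
From the singleton clause (!f), f = false.
But (f) is also a unit clause — contradiction.
So c must be the other value — set c = true.
From the singleton clause (!b), b = false.
But (b) is also a unit clause — contradiction.
Either choice for c ends in contradiction.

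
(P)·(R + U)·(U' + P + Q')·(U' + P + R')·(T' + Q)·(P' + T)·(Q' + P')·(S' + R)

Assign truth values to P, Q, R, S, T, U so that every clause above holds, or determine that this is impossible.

Unit clause (P) forces P = 1.
Unit clause (T) forces T = 1.
Unit clause (Q) forces Q = 1.
Now (Q') is unsatisfied and unit — conflict.

UNSATISFIABLE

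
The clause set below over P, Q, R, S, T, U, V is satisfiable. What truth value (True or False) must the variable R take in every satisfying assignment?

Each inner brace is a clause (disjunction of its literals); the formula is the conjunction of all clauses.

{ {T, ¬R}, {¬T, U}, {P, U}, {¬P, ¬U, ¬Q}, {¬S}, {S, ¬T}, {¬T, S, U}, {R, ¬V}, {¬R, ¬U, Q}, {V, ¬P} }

False

Suppose R = True.
Unit clause (T) forces T = True.
Unit clause (U) forces U = True.
Unit clause (¬S) forces S = False.
Now (S) is unsatisfied and unit — conflict.
So every satisfying assignment has R = False.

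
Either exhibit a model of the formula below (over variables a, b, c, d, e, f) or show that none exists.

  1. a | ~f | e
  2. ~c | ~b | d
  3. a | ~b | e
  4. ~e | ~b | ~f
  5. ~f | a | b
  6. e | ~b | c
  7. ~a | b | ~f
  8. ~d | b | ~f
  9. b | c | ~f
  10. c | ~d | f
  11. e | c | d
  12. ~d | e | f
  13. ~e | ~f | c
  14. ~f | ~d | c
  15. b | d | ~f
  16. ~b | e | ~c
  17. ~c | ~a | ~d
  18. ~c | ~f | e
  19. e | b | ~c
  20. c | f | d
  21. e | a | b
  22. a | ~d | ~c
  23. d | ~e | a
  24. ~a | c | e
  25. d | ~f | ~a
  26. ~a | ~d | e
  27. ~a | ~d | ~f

Try a = 1.
Try b = 0.
(~f) alone gives f = 0.
Try c = 1.
(~d) alone gives d = 0.
(e) alone gives e = 1.
Every clause now holds.

a: 1, b: 0, c: 1, d: 0, e: 1, f: 0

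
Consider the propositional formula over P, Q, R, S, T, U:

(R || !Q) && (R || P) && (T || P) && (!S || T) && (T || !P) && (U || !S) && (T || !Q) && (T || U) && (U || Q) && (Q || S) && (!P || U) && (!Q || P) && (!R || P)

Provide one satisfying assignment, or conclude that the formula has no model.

P=true,  Q=false,  R=true,  S=true,  T=true,  U=true

Branch on R: set R = true.
The clause (P) is unit, so P = true.
The clause (T) is unit, so T = true.
The clause (U) is unit, so U = true.
Branch on Q: set Q = false.
The clause (S) is unit, so S = true.
All clauses are satisfied.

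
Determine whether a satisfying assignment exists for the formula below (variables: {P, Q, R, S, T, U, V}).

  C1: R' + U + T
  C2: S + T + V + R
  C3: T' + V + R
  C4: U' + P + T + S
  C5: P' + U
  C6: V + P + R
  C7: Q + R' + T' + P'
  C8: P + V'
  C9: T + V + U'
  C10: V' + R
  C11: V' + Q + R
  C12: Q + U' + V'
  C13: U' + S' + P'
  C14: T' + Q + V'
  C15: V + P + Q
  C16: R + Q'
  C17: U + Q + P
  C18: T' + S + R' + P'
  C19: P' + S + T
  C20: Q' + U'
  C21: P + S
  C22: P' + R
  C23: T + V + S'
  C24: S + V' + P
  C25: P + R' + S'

No, unsatisfiable

Case P = 0:
Unit clause (V') forces V = 0.
Unit clause (R) forces R = 1.
Unit clause (Q) forces Q = 1.
Unit clause (U') forces U = 0.
Unit clause (T) forces T = 1.
Unit clause (S) forces S = 1.
Now (S') is unsatisfied and unit — conflict.
Undo P and try P = 1.
Unit clause (U) forces U = 1.
Unit clause (S') forces S = 0.
Unit clause (T) forces T = 1.
Unit clause (R') forces R = 0.
Now (R) is unsatisfied and unit — conflict.
Neither P = 1 nor P = 0 works.
No assignment satisfies every clause.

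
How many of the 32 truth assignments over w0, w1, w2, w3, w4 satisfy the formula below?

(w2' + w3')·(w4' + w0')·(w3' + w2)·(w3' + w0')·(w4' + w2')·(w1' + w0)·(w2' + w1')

6

There are 2^5 = 32 truth assignments over (w0, w1, w2, w3, w4).
Split on w1. With w1 = 1, the clauses containing w1 are satisfied and w1' drops from the rest; 1 of the 2^4 = 16 assignments to the other variables satisfy what remains.
With w1 = 0, by the same count on the reduced clause set, 5 assignments work.
(One model: w0=F, w1=F, w2=F, w3=F, w4=F.)
Total: 1 + 5 = 6.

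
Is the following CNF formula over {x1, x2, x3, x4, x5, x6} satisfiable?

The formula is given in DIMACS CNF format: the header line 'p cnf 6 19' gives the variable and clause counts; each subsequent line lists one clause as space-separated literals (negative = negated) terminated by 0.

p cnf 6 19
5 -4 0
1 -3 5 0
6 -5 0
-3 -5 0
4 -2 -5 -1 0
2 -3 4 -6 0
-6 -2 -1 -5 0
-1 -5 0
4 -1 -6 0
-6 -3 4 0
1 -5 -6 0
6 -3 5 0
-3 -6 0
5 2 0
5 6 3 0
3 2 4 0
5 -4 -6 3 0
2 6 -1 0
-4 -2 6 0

Case x5 = False:
From the singleton clause (¬x4), x4 = False.
From the singleton clause (x2), x2 = True.
Case x1 = False:
From the singleton clause (¬x3), x3 = False.
From the singleton clause (x6), x6 = True.
This assignment satisfies each clause.
A satisfying assignment: x1 ↦ False; x2 ↦ True; x3 ↦ False; x4 ↦ False; x5 ↦ False; x6 ↦ True.

Yes, satisfiable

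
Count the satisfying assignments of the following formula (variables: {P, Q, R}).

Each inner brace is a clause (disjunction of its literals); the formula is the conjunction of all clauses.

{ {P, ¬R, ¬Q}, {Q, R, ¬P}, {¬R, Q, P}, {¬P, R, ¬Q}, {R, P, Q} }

There are 2^3 = 8 truth assignments over (P, Q, R).
Check each against the 5 clauses (columns in the order P, Q, R):
  F F F  ✗ fails (R ∨ P ∨ Q)
  F F T  ✗ fails (¬R ∨ Q ∨ P)
  F T F  ✓ satisfies all
  F T T  ✗ fails (P ∨ ¬R ∨ ¬Q)
  T F F  ✗ fails (Q ∨ R ∨ ¬P)
  T F T  ✓ satisfies all
  T T F  ✗ fails (¬P ∨ R ∨ ¬Q)
  T T T  ✓ satisfies all
3 of the 8 rows are models.

3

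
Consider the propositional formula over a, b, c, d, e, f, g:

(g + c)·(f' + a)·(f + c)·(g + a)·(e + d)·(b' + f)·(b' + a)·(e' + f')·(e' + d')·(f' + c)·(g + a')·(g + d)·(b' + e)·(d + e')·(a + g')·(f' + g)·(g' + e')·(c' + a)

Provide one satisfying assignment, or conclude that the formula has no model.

Suppose g = 1.
Unit clause (a) forces a = 1.
Unit clause (e') forces e = 0.
Unit clause (d) forces d = 1.
Unit clause (b') forces b = 0.
Suppose f = 0.
Unit clause (c) forces c = 1.
All clauses are satisfied.

a ↦ 1, b ↦ 0, c ↦ 1, d ↦ 1, e ↦ 0, f ↦ 0, g ↦ 1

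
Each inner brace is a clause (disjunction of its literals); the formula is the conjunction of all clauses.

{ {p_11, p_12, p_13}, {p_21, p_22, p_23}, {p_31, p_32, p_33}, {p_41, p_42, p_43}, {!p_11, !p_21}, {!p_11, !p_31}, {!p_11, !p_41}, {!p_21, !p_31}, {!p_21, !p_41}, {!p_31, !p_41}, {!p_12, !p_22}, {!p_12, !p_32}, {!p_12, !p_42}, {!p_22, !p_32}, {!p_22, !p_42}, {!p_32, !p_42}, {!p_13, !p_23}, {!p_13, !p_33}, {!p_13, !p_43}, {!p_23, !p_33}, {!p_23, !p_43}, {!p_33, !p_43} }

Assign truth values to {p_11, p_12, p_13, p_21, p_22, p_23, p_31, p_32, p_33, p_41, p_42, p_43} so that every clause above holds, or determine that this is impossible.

Branch on p_11: set p_11 = false.
Branch on p_12: set p_12 = true.
Unit clause (!p_22) forces p_22 = false.
Unit clause (!p_32) forces p_32 = false.
Unit clause (!p_42) forces p_42 = false.
Branch on p_21: set p_21 = true.
Unit clause (!p_31) forces p_31 = false.
Unit clause (p_33) forces p_33 = true.
Unit clause (!p_41) forces p_41 = false.
Unit clause (p_43) forces p_43 = true.
Now (!p_43) is unsatisfied and unit — conflict.
Backtrack on p_21: now try p_21 = false.
Unit clause (p_23) forces p_23 = true.
Unit clause (!p_13) forces p_13 = false.
Unit clause (!p_33) forces p_33 = false.
Unit clause (p_31) forces p_31 = true.
Unit clause (!p_41) forces p_41 = false.
Unit clause (p_43) forces p_43 = true.
Now (!p_43) is unsatisfied and unit — conflict.
Both values of p_21 lead to a conflict.
Backtrack on p_12: now try p_12 = false.
Unit clause (p_13) forces p_13 = true.
Unit clause (!p_23) forces p_23 = false.
Unit clause (!p_33) forces p_33 = false.
Unit clause (!p_43) forces p_43 = false.
Branch on p_21: set p_21 = true.
Unit clause (!p_31) forces p_31 = false.
Unit clause (p_32) forces p_32 = true.
Unit clause (!p_41) forces p_41 = false.
Unit clause (p_42) forces p_42 = true.
Now (!p_42) is unsatisfied and unit — conflict.
Backtrack on p_21: now try p_21 = false.
Unit clause (p_22) forces p_22 = true.
Unit clause (!p_32) forces p_32 = false.
Unit clause (p_31) forces p_31 = true.
Unit clause (!p_41) forces p_41 = false.
Unit clause (p_42) forces p_42 = true.
Now (!p_42) is unsatisfied and unit — conflict.
Both values of p_21 lead to a conflict.
Both values of p_12 lead to a conflict.
Backtrack on p_11: now try p_11 = true.
Unit clause (!p_21) forces p_21 = false.
Unit clause (!p_31) forces p_31 = false.
Unit clause (!p_41) forces p_41 = false.
Branch on p_22: set p_22 = true.
Unit clause (!p_12) forces p_12 = false.
Unit clause (!p_32) forces p_32 = false.
Unit clause (p_33) forces p_33 = true.
Unit clause (!p_42) forces p_42 = false.
Unit clause (p_43) forces p_43 = true.
Now (!p_43) is unsatisfied and unit — conflict.
Backtrack on p_22: now try p_22 = false.
Unit clause (p_23) forces p_23 = true.
Unit clause (!p_13) forces p_13 = false.
Unit clause (!p_33) forces p_33 = false.
Unit clause (p_32) forces p_32 = true.
Unit clause (!p_12) forces p_12 = false.
Unit clause (!p_42) forces p_42 = false.
Unit clause (p_43) forces p_43 = true.
Now (!p_43) is unsatisfied and unit — conflict.
Both values of p_22 lead to a conflict.
Both values of p_11 lead to a conflict.

UNSATISFIABLE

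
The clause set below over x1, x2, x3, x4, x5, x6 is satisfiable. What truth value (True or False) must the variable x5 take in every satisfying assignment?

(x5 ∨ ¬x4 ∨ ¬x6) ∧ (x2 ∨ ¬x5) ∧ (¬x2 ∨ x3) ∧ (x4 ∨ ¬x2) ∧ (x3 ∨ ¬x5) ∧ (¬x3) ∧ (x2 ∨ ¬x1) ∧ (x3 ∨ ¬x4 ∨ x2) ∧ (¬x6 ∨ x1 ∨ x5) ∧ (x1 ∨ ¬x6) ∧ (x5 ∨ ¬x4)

Suppose x5 = True.
Unit clause (x2) forces x2 = True.
Unit clause (x3) forces x3 = True.
But (¬x3) is also a unit clause — contradiction.
So every satisfying assignment has x5 = False.

False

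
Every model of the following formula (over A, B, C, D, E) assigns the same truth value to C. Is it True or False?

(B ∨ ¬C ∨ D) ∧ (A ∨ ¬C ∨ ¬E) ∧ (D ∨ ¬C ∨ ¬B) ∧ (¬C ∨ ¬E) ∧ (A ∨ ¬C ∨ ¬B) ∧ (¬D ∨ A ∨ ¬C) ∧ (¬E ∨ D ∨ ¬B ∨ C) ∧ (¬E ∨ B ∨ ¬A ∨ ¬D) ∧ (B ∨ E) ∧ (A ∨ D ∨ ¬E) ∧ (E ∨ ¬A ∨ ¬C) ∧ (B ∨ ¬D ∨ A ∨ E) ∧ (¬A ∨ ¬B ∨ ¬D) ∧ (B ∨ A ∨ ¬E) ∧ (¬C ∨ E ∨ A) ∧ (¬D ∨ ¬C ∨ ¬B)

False

Suppose C = True.
Unit clause (¬E) forces E = False.
Unit clause (B) forces B = True.
Unit clause (D) forces D = True.
But (¬D) is also a unit clause — contradiction.
So every satisfying assignment has C = False.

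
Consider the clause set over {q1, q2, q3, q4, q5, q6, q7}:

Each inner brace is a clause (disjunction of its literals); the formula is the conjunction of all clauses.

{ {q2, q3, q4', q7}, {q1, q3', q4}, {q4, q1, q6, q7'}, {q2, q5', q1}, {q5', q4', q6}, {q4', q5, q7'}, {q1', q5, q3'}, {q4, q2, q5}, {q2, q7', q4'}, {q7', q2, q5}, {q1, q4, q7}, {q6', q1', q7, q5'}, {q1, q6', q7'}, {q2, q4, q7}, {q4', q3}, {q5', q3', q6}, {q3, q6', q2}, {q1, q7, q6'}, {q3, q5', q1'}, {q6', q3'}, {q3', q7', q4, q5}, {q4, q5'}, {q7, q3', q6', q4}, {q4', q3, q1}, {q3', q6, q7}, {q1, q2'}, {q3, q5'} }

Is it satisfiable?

Yes

Branch on q4: set q4 = 0.
(q5') alone gives q5 = 0.
(q2) alone gives q2 = 1.
(q1) alone gives q1 = 1.
(q3') alone gives q3 = 0.
Every clause is now satisfied; q6, q7 are unconstrained.
A satisfying assignment: q1=1, q2=1, q3=0, q4=0, q5=0, q6=1, q7=0.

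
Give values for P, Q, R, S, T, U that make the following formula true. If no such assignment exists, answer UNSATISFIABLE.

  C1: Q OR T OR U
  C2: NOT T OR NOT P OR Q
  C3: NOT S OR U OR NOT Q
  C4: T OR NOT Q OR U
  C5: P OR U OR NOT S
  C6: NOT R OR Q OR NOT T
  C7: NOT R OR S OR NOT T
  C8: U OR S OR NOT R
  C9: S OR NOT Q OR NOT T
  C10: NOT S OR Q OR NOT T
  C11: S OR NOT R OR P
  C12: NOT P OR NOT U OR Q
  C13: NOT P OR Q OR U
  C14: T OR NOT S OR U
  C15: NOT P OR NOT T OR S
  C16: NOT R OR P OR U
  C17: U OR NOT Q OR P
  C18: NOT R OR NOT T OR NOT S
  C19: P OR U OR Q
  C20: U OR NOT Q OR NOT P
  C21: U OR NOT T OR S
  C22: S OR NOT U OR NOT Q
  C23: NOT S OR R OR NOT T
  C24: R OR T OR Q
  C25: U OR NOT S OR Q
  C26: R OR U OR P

P=false,  Q=false,  R=false,  S=false,  T=true,  U=true

Try Q = false.
Try T = true.
Unit clause (NOT P) forces P = false.
Unit clause (NOT R) forces R = false.
Unit clause (NOT S) forces S = false.
Unit clause (U) forces U = true.
This assignment satisfies each clause.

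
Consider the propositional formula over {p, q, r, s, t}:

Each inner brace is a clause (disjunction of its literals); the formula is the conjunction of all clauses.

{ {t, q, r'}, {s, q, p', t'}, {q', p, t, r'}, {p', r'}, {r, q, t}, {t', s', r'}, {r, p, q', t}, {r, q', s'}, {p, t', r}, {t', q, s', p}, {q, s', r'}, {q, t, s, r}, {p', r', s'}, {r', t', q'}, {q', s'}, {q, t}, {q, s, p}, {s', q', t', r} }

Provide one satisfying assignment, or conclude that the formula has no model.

Branch on p: set p = 1.
(r') alone gives r = 0.
Branch on q: set q = 1.
(s') alone gives s = 0.
No clause remains; t is free.

p=1; q=1; r=0; s=0; t=1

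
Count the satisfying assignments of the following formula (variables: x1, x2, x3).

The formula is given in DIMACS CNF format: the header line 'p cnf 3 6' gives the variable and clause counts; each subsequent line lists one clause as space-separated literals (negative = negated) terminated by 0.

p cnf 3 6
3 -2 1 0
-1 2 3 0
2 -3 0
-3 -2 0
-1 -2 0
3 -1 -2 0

There are 2^3 = 8 truth assignments over (x1, x2, x3).
Check each against the 6 clauses (columns in the order x1, x2, x3):
  F F F  ✓ satisfies all
  F F T  ✗ fails (x2 ∨ ¬x3)
  F T F  ✗ fails (x3 ∨ ¬x2 ∨ x1)
  F T T  ✗ fails (¬x3 ∨ ¬x2)
  T F F  ✗ fails (¬x1 ∨ x2 ∨ x3)
  T F T  ✗ fails (x2 ∨ ¬x3)
  T T F  ✗ fails (¬x1 ∨ ¬x2)
  T T T  ✗ fails (¬x3 ∨ ¬x2)
1 of the 8 rows is a model.

1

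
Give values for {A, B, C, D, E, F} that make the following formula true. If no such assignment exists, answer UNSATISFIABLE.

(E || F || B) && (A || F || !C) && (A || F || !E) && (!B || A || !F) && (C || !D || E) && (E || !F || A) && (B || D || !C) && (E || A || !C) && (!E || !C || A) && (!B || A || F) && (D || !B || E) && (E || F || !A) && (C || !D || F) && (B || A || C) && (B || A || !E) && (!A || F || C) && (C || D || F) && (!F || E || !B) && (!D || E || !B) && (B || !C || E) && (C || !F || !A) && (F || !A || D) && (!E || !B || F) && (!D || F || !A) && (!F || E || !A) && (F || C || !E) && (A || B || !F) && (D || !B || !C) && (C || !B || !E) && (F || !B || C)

Branch on E: set E = true.
Branch on A: set A = true.
Branch on F: set F = true.
(C) alone gives C = true.
Branch on B: set B = false.
(D) alone gives D = true.
Every clause now holds.

A: true; B: false; C: true; D: true; E: true; F: true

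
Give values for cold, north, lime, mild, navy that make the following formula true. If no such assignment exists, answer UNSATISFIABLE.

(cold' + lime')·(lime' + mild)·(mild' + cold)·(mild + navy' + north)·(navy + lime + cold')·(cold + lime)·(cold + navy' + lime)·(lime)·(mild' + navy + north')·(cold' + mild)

(lime) alone gives lime = 1.
(cold') alone gives cold = 0.
(mild) alone gives mild = 1.
But (mild') is also a unit clause — contradiction.

UNSATISFIABLE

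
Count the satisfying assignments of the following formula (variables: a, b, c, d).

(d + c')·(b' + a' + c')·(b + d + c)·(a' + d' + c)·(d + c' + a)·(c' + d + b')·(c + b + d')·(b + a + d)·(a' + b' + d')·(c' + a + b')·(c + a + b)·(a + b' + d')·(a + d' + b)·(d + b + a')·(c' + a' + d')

2

There are 2^4 = 16 truth assignments over (a, b, c, d).
Check each against the 15 clauses (columns in the order a, b, c, d):
  F F F F  ✗ fails (b + d + c)
  F F F T  ✗ fails (c + b + d')
  F F T F  ✗ fails (d + c')
  F F T T  ✗ fails (a + d' + b)
  F T F F  ✓ satisfies all
  F T F T  ✗ fails (a + b' + d')
  F T T F  ✗ fails (d + c')
  F T T T  ✗ fails (c' + a + b')
  T F F F  ✗ fails (b + d + c)
  T F F T  ✗ fails (a' + d' + c)
  T F T F  ✗ fails (d + c')
  T F T T  ✗ fails (c' + a' + d')
  T T F F  ✓ satisfies all
  T T F T  ✗ fails (a' + d' + c)
  T T T F  ✗ fails (d + c')
  T T T T  ✗ fails (b' + a' + c')
2 of the 16 rows are models.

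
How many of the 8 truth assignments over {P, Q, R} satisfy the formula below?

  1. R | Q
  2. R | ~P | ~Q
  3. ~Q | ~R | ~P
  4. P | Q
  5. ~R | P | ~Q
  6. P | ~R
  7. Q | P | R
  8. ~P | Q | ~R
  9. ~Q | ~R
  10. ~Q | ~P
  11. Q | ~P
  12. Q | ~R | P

1

There are 2^3 = 8 truth assignments over (P, Q, R).
Split on P. With P = 1, the clauses containing P are satisfied and ~P drops from the rest; 0 of the 2^2 = 4 assignments to the other variables satisfy what remains.
With P = 0, by the same count on the reduced clause set, 1 assignment works.
(One model: P=F, Q=T, R=F.)
Total: 0 + 1 = 1.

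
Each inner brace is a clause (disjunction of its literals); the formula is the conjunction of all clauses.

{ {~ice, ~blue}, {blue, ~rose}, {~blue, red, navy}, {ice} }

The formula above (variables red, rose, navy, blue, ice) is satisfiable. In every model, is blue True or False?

False

Suppose blue = 1.
The clause (~ice) is unit, so ice = 0.
Now (ice) is unsatisfied and unit — conflict.
So every satisfying assignment has blue = False.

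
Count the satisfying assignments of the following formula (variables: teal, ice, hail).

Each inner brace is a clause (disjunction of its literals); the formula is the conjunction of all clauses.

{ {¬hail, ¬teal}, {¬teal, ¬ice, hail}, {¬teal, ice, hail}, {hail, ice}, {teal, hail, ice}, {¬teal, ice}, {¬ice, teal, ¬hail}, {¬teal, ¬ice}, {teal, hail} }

There are 2^3 = 8 truth assignments over (teal, ice, hail).
Split on teal. With teal = True, the clauses containing teal are satisfied and ¬teal drops from the rest; 0 of the 2^2 = 4 assignments to the other variables satisfy what remains.
With teal = False, by the same count on the reduced clause set, 1 assignment works.
Total: 0 + 1 = 1.

1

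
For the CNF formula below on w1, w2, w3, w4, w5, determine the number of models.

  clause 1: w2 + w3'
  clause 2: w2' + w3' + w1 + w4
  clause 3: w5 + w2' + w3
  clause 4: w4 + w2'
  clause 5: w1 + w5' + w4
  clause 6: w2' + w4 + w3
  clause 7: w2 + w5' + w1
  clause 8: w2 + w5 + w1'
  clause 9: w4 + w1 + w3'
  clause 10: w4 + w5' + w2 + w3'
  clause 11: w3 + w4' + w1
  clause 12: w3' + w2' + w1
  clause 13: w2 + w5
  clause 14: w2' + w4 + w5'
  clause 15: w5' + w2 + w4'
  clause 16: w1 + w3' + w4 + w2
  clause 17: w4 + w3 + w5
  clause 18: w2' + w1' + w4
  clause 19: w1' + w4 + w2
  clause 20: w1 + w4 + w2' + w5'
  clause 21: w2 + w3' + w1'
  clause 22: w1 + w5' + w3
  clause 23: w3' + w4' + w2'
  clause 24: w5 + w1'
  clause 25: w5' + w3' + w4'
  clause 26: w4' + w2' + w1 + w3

1

There are 2^5 = 32 truth assignments over (w1, w2, w3, w4, w5).
Split on w4. With w4 = 1, the clauses containing w4 are satisfied and w4' drops from the rest; 1 of the 2^4 = 16 assignments to the other variables satisfy what remains.
With w4 = 0, by the same count on the reduced clause set, 0 assignments work.
(One model: w1=T, w2=T, w3=F, w4=T, w5=T.)
Total: 1 + 0 = 1.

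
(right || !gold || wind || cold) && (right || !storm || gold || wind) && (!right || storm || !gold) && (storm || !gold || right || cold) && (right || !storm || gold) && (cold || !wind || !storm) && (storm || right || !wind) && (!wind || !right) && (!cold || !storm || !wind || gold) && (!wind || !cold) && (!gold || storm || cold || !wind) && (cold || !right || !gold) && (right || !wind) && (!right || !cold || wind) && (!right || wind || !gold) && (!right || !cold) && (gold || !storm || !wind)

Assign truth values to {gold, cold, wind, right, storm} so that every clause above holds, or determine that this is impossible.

Try wind = false.
Try right = false.
Try gold = false.
The clause (!storm) is unit, so storm = false.
Every clause is now satisfied; cold is unconstrained.

gold=false; cold=false; wind=false; right=false; storm=false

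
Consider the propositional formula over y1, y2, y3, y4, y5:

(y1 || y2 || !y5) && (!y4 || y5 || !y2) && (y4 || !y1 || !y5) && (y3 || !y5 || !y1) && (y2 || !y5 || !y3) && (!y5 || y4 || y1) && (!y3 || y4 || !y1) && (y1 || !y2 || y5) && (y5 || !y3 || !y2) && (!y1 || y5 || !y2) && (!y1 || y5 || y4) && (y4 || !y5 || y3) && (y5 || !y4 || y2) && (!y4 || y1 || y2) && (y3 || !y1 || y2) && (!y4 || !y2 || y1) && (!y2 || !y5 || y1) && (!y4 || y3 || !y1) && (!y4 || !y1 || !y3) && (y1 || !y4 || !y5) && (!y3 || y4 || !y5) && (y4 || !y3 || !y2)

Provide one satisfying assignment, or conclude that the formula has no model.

y1 ↦ false; y2 ↦ false; y3 ↦ false; y4 ↦ false; y5 ↦ false

Branch on y1: set y1 = false.
Branch on y2: set y2 = false.
The clause (!y5) is unit, so y5 = false.
The clause (!y4) is unit, so y4 = false.
No clause remains; y3 is free.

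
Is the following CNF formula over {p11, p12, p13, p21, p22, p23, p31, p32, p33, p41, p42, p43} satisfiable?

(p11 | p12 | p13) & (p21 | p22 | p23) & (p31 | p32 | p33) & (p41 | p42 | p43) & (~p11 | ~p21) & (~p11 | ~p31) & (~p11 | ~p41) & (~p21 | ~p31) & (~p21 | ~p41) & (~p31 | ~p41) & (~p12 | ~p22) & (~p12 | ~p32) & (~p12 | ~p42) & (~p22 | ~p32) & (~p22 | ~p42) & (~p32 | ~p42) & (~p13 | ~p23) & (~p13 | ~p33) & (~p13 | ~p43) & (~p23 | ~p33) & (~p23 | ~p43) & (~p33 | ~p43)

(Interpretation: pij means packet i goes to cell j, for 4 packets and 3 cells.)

Case p11 = 0:
Case p12 = 1:
(~p22) alone gives p22 = 0.
(~p32) alone gives p32 = 0.
(~p42) alone gives p42 = 0.
Case p21 = 1:
(~p31) alone gives p31 = 0.
(p33) alone gives p33 = 1.
(~p41) alone gives p41 = 0.
(p43) alone gives p43 = 1.
That conflicts with the unit clause (~p43).
That branch fails; take p21 = 0 instead.
(p23) alone gives p23 = 1.
(~p13) alone gives p13 = 0.
(~p33) alone gives p33 = 0.
(p31) alone gives p31 = 1.
(~p41) alone gives p41 = 0.
(p43) alone gives p43 = 1.
That conflicts with the unit clause (~p43).
Either choice for p21 ends in contradiction.
That branch fails; take p12 = 0 instead.
(p13) alone gives p13 = 1.
(~p23) alone gives p23 = 0.
(~p33) alone gives p33 = 0.
(~p43) alone gives p43 = 0.
Case p21 = 1:
(~p31) alone gives p31 = 0.
(p32) alone gives p32 = 1.
(~p41) alone gives p41 = 0.
(p42) alone gives p42 = 1.
That conflicts with the unit clause (~p42).
That branch fails; take p21 = 0 instead.
(p22) alone gives p22 = 1.
(~p32) alone gives p32 = 0.
(p31) alone gives p31 = 1.
(~p41) alone gives p41 = 0.
(p42) alone gives p42 = 1.
That conflicts with the unit clause (~p42).
Either choice for p21 ends in contradiction.
Either choice for p12 ends in contradiction.
That branch fails; take p11 = 1 instead.
(~p21) alone gives p21 = 0.
(~p31) alone gives p31 = 0.
(~p41) alone gives p41 = 0.
Case p22 = 1:
(~p12) alone gives p12 = 0.
(~p32) alone gives p32 = 0.
(p33) alone gives p33 = 1.
(~p42) alone gives p42 = 0.
(p43) alone gives p43 = 1.
That conflicts with the unit clause (~p43).
That branch fails; take p22 = 0 instead.
(p23) alone gives p23 = 1.
(~p13) alone gives p13 = 0.
(~p33) alone gives p33 = 0.
(p32) alone gives p32 = 1.
(~p12) alone gives p12 = 0.
(~p42) alone gives p42 = 0.
(p43) alone gives p43 = 1.
That conflicts with the unit clause (~p43).
Either choice for p22 ends in contradiction.
Either choice for p11 ends in contradiction.
No assignment satisfies every clause.

Unsatisfiable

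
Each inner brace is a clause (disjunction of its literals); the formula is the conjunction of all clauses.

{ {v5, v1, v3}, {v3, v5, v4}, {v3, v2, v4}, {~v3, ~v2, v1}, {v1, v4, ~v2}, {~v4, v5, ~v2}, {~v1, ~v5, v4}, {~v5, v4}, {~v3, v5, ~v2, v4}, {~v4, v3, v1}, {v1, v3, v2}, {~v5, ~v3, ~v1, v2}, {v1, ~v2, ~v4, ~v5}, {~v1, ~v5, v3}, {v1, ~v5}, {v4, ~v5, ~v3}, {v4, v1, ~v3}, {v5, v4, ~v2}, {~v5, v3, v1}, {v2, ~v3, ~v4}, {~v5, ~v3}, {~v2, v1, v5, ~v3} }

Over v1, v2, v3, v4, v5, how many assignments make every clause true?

2

There are 2^5 = 32 truth assignments over (v1, v2, v3, v4, v5).
Split on v5. With v5 = 1, the clauses containing v5 are satisfied and ~v5 drops from the rest; 0 of the 2^4 = 16 assignments to the other variables satisfy what remains.
With v5 = 0, by the same count on the reduced clause set, 2 assignments work.
(One model: v1=T, v2=F, v3=F, v4=T, v5=F.)
Total: 0 + 2 = 2.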